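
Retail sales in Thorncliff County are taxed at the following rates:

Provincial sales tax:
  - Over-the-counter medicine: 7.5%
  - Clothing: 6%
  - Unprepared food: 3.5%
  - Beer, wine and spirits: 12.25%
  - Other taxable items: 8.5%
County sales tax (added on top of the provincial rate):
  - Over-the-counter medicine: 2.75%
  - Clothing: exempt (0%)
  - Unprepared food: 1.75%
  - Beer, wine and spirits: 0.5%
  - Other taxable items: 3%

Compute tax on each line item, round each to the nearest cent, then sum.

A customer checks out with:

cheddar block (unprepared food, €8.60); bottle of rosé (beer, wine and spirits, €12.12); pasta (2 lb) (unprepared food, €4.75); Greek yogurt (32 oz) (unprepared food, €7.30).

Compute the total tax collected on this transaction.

€2.63

Cheddar block €8.60: unprepared food → 3.5% + 1.75% county = 5.25% → €0.45
Bottle of rosé €12.12: beer, wine and spirits → 12.25% + 0.5% county = 12.75% → €1.55
Pasta (2 lb) €4.75: unprepared food → 3.5% + 1.75% county = 5.25% → €0.25
Greek yogurt (32 oz) €7.30: unprepared food → 3.5% + 1.75% county = 5.25% → €0.38
Total tax = €0.45 + €1.55 + €0.25 + €0.38 = €2.63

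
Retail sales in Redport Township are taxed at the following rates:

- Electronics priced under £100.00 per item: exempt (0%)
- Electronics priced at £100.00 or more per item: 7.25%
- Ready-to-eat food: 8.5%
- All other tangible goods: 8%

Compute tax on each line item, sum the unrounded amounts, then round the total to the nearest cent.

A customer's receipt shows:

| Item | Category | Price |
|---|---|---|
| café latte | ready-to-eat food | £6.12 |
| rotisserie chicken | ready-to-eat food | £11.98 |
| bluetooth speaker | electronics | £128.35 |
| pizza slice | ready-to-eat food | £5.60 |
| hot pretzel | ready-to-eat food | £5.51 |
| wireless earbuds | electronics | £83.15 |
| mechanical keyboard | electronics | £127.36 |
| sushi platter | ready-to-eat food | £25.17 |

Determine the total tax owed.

Café latte £6.12: ready-to-eat food → 8.5% → £0.5202
Rotisserie chicken £11.98: ready-to-eat food → 8.5% → £1.0183
Bluetooth speaker £128.35: electronics, £100.00 or more → 7.25% → £9.305375
Pizza slice £5.60: ready-to-eat food → 8.5% → £0.476
Hot pretzel £5.51: ready-to-eat food → 8.5% → £0.46835
Wireless earbuds £83.15: electronics, under £100.00 → 0% → £0.00
Mechanical keyboard £127.36: electronics, £100.00 or more → 7.25% → £9.2336
Sushi platter £25.17: ready-to-eat food → 8.5% → £2.13945
Unrounded tax sum = £23.161275 → £23.16

£23.16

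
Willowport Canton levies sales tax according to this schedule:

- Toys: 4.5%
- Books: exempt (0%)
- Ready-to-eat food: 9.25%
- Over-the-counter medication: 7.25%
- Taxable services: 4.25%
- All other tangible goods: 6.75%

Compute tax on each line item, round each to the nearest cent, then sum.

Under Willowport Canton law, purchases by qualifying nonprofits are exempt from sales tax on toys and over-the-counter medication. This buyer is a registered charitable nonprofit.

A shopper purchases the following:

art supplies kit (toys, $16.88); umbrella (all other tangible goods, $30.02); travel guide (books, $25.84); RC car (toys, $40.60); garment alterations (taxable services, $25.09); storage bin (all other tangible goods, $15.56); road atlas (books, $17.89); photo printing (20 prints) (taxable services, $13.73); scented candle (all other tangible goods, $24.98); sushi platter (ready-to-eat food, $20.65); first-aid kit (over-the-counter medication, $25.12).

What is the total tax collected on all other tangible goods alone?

$4.77

Umbrella $30.02: all other tangible goods → 6.75% → $2.03
Storage bin $15.56: all other tangible goods → 6.75% → $1.05
Scented candle $24.98: all other tangible goods → 6.75% → $1.69
Tax on all other tangible goods = $2.03 + $1.05 + $1.69 = $4.77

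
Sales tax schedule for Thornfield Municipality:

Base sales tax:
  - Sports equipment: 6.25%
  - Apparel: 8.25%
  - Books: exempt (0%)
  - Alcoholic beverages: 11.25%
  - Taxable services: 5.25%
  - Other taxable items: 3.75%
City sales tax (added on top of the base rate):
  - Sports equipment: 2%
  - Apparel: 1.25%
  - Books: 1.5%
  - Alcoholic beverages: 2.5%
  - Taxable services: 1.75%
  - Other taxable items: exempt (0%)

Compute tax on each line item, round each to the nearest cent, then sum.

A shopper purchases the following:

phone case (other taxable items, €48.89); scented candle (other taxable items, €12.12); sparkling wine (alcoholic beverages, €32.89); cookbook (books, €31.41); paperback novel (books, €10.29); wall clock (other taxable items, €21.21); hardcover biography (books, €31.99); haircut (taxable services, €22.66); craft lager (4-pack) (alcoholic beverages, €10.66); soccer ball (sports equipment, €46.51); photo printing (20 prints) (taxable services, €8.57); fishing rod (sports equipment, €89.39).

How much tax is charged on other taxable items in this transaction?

€3.08

Phone case €48.89: other taxable items → 3.75% + 0% city = 3.75% → €1.83
Scented candle €12.12: other taxable items → 3.75% + 0% city = 3.75% → €0.45
Wall clock €21.21: other taxable items → 3.75% + 0% city = 3.75% → €0.80
Tax on other taxable items = €1.83 + €0.45 + €0.80 = €3.08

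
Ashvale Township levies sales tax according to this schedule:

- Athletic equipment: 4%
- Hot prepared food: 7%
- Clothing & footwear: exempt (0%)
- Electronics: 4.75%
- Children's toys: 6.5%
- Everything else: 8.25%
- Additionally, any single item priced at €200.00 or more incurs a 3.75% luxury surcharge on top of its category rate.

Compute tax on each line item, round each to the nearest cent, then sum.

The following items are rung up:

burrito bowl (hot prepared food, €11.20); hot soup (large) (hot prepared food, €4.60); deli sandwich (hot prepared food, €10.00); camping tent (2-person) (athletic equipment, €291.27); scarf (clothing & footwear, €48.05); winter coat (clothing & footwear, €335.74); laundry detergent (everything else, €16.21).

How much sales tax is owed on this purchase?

Burrito bowl €11.20: hot prepared food → 7% → €0.78
Hot soup (large) €4.60: hot prepared food → 7% → €0.32
Deli sandwich €10.00: hot prepared food → 7% → €0.70
Camping tent (2-person) €291.27: athletic equipment → 4% + 3.75% surcharge = 7.75% → €22.57
Scarf €48.05: clothing & footwear → 0% → €0.00
Winter coat €335.74: clothing & footwear → 0% + 3.75% surcharge = 3.75% → €12.59
Laundry detergent €16.21: everything else → 8.25% → €1.34
Total tax = €0.78 + €0.32 + €0.70 + €22.57 + €12.59 + €1.34 = €38.30

€38.30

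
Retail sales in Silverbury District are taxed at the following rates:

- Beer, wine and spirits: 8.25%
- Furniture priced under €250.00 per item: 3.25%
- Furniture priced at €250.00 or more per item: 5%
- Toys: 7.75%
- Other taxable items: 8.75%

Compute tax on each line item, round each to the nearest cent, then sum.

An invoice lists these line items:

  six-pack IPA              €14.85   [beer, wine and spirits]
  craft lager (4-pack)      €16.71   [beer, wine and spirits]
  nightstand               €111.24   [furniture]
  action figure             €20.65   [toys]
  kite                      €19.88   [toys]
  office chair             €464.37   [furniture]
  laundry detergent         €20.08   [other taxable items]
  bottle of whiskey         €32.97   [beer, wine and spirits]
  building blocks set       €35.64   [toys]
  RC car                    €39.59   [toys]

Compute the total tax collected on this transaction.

Six-pack IPA €14.85: beer, wine and spirits → 8.25% → €1.23
Craft lager (4-pack) €16.71: beer, wine and spirits → 8.25% → €1.38
Nightstand €111.24: furniture, under €250.00 → 3.25% → €3.62
Action figure €20.65: toys → 7.75% → €1.60
Kite €19.88: toys → 7.75% → €1.54
Office chair €464.37: furniture, €250.00 or more → 5% → €23.22
Laundry detergent €20.08: other taxable items → 8.75% → €1.76
Bottle of whiskey €32.97: beer, wine and spirits → 8.25% → €2.72
Building blocks set €35.64: toys → 7.75% → €2.76
RC car €39.59: toys → 7.75% → €3.07
Total tax = €1.23 + €1.38 + €3.62 + €1.60 + €1.54 + €23.22 + €1.76 + €2.72 + €2.76 + €3.07 = €42.90

€42.90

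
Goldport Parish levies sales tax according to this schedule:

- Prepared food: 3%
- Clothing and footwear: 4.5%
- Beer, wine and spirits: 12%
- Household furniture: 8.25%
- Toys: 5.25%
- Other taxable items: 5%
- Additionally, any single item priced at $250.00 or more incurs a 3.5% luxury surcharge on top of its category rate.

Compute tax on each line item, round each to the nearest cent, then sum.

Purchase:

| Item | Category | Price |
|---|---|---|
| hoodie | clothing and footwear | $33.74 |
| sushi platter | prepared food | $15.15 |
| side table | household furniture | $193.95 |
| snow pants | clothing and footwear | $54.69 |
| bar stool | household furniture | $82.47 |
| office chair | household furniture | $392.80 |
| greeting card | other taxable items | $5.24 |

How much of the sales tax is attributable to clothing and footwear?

$3.98

Hoodie $33.74: clothing and footwear → 4.5% → $1.52
Snow pants $54.69: clothing and footwear → 4.5% → $2.46
Tax on clothing and footwear = $1.52 + $2.46 = $3.98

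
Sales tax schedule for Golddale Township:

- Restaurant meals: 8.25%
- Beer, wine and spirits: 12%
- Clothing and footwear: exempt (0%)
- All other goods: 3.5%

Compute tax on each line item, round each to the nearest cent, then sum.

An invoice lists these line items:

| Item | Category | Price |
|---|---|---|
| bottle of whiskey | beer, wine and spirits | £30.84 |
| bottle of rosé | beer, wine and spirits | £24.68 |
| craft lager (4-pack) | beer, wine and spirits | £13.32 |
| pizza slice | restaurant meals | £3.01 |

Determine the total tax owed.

£8.51

Bottle of whiskey £30.84: beer, wine and spirits → 12% → £3.70
Bottle of rosé £24.68: beer, wine and spirits → 12% → £2.96
Craft lager (4-pack) £13.32: beer, wine and spirits → 12% → £1.60
Pizza slice £3.01: restaurant meals → 8.25% → £0.25
Total tax = £3.70 + £2.96 + £1.60 + £0.25 = £8.51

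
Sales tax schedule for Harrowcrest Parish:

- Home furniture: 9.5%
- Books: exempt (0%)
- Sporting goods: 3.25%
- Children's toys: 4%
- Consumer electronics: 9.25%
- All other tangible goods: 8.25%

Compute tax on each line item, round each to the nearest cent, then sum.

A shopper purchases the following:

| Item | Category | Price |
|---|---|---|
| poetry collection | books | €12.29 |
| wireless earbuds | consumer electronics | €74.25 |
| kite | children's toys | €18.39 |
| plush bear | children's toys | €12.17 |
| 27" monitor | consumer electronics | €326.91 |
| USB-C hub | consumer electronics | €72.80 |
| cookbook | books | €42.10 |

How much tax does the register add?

€45.07

Poetry collection €12.29: books → 0% → €0.00
Wireless earbuds €74.25: consumer electronics → 9.25% → €6.87
Kite €18.39: children's toys → 4% → €0.74
Plush bear €12.17: children's toys → 4% → €0.49
27" monitor €326.91: consumer electronics → 9.25% → €30.24
USB-C hub €72.80: consumer electronics → 9.25% → €6.73
Cookbook €42.10: books → 0% → €0.00
Total tax = €6.87 + €0.74 + €0.49 + €30.24 + €6.73 = €45.07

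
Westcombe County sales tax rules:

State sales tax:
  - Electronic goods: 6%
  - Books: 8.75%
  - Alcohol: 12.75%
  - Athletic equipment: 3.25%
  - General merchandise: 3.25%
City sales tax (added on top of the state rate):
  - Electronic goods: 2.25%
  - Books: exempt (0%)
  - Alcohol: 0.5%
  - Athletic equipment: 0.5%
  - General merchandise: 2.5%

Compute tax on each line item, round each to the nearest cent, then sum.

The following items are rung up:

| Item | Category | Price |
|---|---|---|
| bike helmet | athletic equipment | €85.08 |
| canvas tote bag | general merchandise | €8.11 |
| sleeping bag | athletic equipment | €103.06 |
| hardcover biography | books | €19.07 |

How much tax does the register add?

€9.19

Bike helmet €85.08: athletic equipment → 3.25% + 0.5% city = 3.75% → €3.19
Canvas tote bag €8.11: general merchandise → 3.25% + 2.5% city = 5.75% → €0.47
Sleeping bag €103.06: athletic equipment → 3.25% + 0.5% city = 3.75% → €3.86
Hardcover biography €19.07: books → 8.75% + 0% city = 8.75% → €1.67
Total tax = €3.19 + €0.47 + €3.86 + €1.67 = €9.19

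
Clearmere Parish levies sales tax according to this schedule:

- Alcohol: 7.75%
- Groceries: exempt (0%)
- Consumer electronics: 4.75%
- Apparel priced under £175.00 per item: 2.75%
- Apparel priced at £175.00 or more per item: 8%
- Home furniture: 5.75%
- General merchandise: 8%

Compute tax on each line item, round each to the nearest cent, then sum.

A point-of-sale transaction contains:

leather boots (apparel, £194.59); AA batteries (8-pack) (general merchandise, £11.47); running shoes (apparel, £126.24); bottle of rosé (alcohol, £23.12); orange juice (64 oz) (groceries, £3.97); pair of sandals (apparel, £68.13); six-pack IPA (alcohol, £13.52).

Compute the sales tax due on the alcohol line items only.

£2.84

Bottle of rosé £23.12: alcohol → 7.75% → £1.79
Six-pack IPA £13.52: alcohol → 7.75% → £1.05
Tax on alcohol = £1.79 + £1.05 = £2.84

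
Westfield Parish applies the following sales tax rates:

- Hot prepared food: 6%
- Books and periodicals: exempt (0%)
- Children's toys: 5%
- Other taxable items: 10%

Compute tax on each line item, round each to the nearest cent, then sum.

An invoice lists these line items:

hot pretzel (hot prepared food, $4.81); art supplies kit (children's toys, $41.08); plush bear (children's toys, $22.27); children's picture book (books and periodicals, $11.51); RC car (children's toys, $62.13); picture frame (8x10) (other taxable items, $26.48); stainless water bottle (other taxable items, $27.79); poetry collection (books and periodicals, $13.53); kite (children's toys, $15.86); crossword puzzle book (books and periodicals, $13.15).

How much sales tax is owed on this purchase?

$12.78

Hot pretzel $4.81: hot prepared food → 6% → $0.29
Art supplies kit $41.08: children's toys → 5% → $2.05
Plush bear $22.27: children's toys → 5% → $1.11
Children's picture book $11.51: books and periodicals → 0% → $0.00
RC car $62.13: children's toys → 5% → $3.11
Picture frame (8x10) $26.48: other taxable items → 10% → $2.65
Stainless water bottle $27.79: other taxable items → 10% → $2.78
Poetry collection $13.53: books and periodicals → 0% → $0.00
Kite $15.86: children's toys → 5% → $0.79
Crossword puzzle book $13.15: books and periodicals → 0% → $0.00
Total tax = $0.29 + $2.05 + $1.11 + $3.11 + $2.65 + $2.78 + $0.79 = $12.78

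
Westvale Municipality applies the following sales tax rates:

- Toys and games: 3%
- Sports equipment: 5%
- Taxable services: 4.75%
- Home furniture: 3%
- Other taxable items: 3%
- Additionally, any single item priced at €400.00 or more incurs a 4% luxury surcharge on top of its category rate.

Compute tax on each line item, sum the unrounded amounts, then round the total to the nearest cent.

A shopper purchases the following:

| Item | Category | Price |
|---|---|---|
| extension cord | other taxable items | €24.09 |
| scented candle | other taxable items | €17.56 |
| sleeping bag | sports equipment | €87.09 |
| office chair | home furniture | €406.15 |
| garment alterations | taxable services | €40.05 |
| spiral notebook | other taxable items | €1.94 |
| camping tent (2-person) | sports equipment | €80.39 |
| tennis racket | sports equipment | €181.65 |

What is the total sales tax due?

€49.10

Extension cord €24.09: other taxable items → 3% → €0.7227
Scented candle €17.56: other taxable items → 3% → €0.5268
Sleeping bag €87.09: sports equipment → 5% → €4.3545
Office chair €406.15: home furniture → 3% + 4% surcharge = 7% → €28.4305
Garment alterations €40.05: taxable services → 4.75% → €1.902375
Spiral notebook €1.94: other taxable items → 3% → €0.0582
Camping tent (2-person) €80.39: sports equipment → 5% → €4.0195
Tennis racket €181.65: sports equipment → 5% → €9.0825
Unrounded tax sum = €49.097075 → €49.10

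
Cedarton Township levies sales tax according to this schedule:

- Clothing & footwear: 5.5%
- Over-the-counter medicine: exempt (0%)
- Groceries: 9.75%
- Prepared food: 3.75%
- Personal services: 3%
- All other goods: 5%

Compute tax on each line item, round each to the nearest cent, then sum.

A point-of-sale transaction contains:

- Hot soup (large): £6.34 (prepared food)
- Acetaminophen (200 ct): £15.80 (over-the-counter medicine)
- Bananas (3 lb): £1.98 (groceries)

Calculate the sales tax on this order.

£0.43

Hot soup (large) £6.34: prepared food → 3.75% → £0.24
Acetaminophen (200 ct) £15.80: over-the-counter medicine → 0% → £0.00
Bananas (3 lb) £1.98: groceries → 9.75% → £0.19
Total tax = £0.24 + £0.19 = £0.43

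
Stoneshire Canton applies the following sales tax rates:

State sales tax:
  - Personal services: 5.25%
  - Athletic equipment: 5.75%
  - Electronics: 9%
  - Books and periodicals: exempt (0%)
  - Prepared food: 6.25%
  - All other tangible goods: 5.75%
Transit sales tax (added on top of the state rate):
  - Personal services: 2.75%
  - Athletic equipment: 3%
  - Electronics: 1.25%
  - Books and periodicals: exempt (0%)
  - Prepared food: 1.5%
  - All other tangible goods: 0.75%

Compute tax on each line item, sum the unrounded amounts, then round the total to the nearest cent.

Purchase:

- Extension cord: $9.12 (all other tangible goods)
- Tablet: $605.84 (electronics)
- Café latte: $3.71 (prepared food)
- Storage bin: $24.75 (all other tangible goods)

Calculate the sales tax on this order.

Extension cord $9.12: all other tangible goods → 5.75% + 0.75% transit = 6.5% → $0.5928
Tablet $605.84: electronics → 9% + 1.25% transit = 10.25% → $62.0986
Café latte $3.71: prepared food → 6.25% + 1.5% transit = 7.75% → $0.287525
Storage bin $24.75: all other tangible goods → 5.75% + 0.75% transit = 6.5% → $1.60875
Unrounded tax sum = $64.587675 → $64.59

$64.59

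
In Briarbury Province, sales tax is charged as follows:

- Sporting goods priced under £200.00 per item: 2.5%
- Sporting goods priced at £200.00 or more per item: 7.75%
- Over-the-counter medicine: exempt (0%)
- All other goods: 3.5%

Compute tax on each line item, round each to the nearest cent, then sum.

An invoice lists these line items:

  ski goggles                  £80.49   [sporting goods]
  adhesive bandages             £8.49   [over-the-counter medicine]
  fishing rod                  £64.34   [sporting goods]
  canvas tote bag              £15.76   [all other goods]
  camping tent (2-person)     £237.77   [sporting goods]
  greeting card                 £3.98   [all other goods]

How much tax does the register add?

£22.74

Ski goggles £80.49: sporting goods, under £200.00 → 2.5% → £2.01
Adhesive bandages £8.49: over-the-counter medicine → 0% → £0.00
Fishing rod £64.34: sporting goods, under £200.00 → 2.5% → £1.61
Canvas tote bag £15.76: all other goods → 3.5% → £0.55
Camping tent (2-person) £237.77: sporting goods, £200.00 or more → 7.75% → £18.43
Greeting card £3.98: all other goods → 3.5% → £0.14
Total tax = £2.01 + £1.61 + £0.55 + £18.43 + £0.14 = £22.74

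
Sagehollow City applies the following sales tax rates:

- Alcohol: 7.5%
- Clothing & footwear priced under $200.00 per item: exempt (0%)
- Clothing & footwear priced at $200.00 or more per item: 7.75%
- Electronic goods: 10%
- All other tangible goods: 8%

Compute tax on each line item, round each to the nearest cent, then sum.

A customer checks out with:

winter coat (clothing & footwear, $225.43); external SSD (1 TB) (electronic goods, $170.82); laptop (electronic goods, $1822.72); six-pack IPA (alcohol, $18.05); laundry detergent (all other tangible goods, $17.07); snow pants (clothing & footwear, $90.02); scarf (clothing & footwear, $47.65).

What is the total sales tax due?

Winter coat $225.43: clothing & footwear, $200.00 or more → 7.75% → $17.47
External SSD (1 TB) $170.82: electronic goods → 10% → $17.08
Laptop $1822.72: electronic goods → 10% → $182.27
Six-pack IPA $18.05: alcohol → 7.5% → $1.35
Laundry detergent $17.07: all other tangible goods → 8% → $1.37
Snow pants $90.02: clothing & footwear, under $200.00 → 0% → $0.00
Scarf $47.65: clothing & footwear, under $200.00 → 0% → $0.00
Total tax = $17.47 + $17.08 + $182.27 + $1.35 + $1.37 = $219.54

$219.54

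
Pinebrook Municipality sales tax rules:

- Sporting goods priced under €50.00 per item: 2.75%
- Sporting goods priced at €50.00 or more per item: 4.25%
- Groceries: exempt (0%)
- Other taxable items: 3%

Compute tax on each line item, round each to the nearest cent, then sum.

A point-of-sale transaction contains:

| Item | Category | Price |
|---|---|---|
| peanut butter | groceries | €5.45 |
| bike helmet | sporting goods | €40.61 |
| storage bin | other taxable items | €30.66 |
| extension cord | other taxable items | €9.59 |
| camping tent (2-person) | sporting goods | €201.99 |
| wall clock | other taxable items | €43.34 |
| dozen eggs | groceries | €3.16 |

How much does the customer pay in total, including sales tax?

€347.01

Peanut butter €5.45: groceries → 0% → €0.00
Bike helmet €40.61: sporting goods, under €50.00 → 2.75% → €1.12
Storage bin €30.66: other taxable items → 3% → €0.92
Extension cord €9.59: other taxable items → 3% → €0.29
Camping tent (2-person) €201.99: sporting goods, €50.00 or more → 4.25% → €8.58
Wall clock €43.34: other taxable items → 3% → €1.30
Dozen eggs €3.16: groceries → 0% → €0.00
Subtotal = €334.80; tax = €12.21; total due = €347.01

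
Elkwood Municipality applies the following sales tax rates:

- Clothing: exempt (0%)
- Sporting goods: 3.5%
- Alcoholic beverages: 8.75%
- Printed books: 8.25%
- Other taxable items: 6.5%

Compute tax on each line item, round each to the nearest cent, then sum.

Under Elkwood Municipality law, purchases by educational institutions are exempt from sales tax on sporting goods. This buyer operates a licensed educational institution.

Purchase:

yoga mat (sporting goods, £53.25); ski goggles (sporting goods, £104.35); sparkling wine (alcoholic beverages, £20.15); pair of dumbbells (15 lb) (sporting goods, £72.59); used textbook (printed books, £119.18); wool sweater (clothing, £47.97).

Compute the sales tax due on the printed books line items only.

£9.83

Used textbook £119.18: printed books → 8.25% → £9.83
Tax on printed books = £9.83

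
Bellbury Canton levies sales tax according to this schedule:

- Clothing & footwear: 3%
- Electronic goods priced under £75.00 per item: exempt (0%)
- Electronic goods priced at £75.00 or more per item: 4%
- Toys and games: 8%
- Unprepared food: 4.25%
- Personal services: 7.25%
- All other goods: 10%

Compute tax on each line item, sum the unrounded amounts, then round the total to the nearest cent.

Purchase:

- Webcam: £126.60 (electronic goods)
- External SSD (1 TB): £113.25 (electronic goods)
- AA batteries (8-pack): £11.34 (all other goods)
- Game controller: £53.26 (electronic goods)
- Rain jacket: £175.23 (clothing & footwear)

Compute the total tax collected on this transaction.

Webcam £126.60: electronic goods, £75.00 or more → 4% → £5.064
External SSD (1 TB) £113.25: electronic goods, £75.00 or more → 4% → £4.53
AA batteries (8-pack) £11.34: all other goods → 10% → £1.134
Game controller £53.26: electronic goods, under £75.00 → 0% → £0.00
Rain jacket £175.23: clothing & footwear → 3% → £5.2569
Unrounded tax sum = £15.9849 → £15.98

£15.98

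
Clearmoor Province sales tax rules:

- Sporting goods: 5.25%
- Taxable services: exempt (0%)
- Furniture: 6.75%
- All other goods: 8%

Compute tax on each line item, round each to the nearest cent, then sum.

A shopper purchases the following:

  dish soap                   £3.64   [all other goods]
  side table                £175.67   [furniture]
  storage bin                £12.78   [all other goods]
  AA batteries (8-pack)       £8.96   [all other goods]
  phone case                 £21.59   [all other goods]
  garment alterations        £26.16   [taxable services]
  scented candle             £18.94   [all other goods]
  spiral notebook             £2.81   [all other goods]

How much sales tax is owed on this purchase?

£17.36

Dish soap £3.64: all other goods → 8% → £0.29
Side table £175.67: furniture → 6.75% → £11.86
Storage bin £12.78: all other goods → 8% → £1.02
AA batteries (8-pack) £8.96: all other goods → 8% → £0.72
Phone case £21.59: all other goods → 8% → £1.73
Garment alterations £26.16: taxable services → 0% → £0.00
Scented candle £18.94: all other goods → 8% → £1.52
Spiral notebook £2.81: all other goods → 8% → £0.22
Total tax = £0.29 + £11.86 + £1.02 + £0.72 + £1.73 + £1.52 + £0.22 = £17.36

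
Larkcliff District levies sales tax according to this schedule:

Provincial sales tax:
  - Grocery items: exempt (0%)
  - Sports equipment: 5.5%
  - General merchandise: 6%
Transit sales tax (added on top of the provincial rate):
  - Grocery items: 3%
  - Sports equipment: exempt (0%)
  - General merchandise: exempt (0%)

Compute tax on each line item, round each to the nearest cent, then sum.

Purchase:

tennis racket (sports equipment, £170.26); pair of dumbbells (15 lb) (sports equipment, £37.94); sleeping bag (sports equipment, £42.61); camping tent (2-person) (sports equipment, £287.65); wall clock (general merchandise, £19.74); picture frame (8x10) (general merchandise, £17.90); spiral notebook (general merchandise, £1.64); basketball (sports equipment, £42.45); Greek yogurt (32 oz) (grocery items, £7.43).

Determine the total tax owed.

Tennis racket £170.26: sports equipment → 5.5% + 0% transit = 5.5% → £9.36
Pair of dumbbells (15 lb) £37.94: sports equipment → 5.5% + 0% transit = 5.5% → £2.09
Sleeping bag £42.61: sports equipment → 5.5% + 0% transit = 5.5% → £2.34
Camping tent (2-person) £287.65: sports equipment → 5.5% + 0% transit = 5.5% → £15.82
Wall clock £19.74: general merchandise → 6% + 0% transit = 6% → £1.18
Picture frame (8x10) £17.90: general merchandise → 6% + 0% transit = 6% → £1.07
Spiral notebook £1.64: general merchandise → 6% + 0% transit = 6% → £0.10
Basketball £42.45: sports equipment → 5.5% + 0% transit = 5.5% → £2.33
Greek yogurt (32 oz) £7.43: grocery items → 0% + 3% transit = 3% → £0.22
Total tax = £9.36 + £2.09 + £2.34 + £15.82 + £1.18 + £1.07 + £0.10 + £2.33 + £0.22 = £34.51

£34.51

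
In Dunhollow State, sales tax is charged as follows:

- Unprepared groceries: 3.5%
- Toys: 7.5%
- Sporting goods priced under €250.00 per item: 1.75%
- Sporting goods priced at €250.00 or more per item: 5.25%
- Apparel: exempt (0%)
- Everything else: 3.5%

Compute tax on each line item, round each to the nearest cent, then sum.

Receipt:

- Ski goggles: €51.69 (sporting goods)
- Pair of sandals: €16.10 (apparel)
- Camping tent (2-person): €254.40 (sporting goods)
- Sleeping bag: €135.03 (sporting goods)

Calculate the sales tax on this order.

€16.62

Ski goggles €51.69: sporting goods, under €250.00 → 1.75% → €0.90
Pair of sandals €16.10: apparel → 0% → €0.00
Camping tent (2-person) €254.40: sporting goods, €250.00 or more → 5.25% → €13.36
Sleeping bag €135.03: sporting goods, under €250.00 → 1.75% → €2.36
Total tax = €0.90 + €13.36 + €2.36 = €16.62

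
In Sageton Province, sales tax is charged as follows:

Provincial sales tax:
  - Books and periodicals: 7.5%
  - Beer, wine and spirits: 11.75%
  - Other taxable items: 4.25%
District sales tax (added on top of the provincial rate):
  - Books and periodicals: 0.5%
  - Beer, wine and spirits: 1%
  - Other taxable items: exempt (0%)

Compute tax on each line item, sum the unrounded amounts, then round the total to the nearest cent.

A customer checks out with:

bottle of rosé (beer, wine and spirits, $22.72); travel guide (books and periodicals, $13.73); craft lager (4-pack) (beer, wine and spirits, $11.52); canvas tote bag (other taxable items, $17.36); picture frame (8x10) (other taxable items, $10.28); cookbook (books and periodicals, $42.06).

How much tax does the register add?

Bottle of rosé $22.72: beer, wine and spirits → 11.75% + 1% district = 12.75% → $2.8968
Travel guide $13.73: books and periodicals → 7.5% + 0.5% district = 8% → $1.0984
Craft lager (4-pack) $11.52: beer, wine and spirits → 11.75% + 1% district = 12.75% → $1.4688
Canvas tote bag $17.36: other taxable items → 4.25% + 0% district = 4.25% → $0.7378
Picture frame (8x10) $10.28: other taxable items → 4.25% + 0% district = 4.25% → $0.4369
Cookbook $42.06: books and periodicals → 7.5% + 0.5% district = 8% → $3.3648
Unrounded tax sum = $10.0035 → $10.00

$10.00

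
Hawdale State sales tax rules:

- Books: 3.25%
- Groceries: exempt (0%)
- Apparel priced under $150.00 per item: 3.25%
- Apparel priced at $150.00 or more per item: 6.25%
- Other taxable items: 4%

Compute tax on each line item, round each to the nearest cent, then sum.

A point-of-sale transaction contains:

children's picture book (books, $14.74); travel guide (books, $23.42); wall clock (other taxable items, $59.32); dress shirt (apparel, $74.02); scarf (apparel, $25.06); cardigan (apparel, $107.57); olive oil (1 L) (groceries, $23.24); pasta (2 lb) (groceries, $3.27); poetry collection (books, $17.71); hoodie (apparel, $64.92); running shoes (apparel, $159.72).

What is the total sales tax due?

$23.00

Children's picture book $14.74: books → 3.25% → $0.48
Travel guide $23.42: books → 3.25% → $0.76
Wall clock $59.32: other taxable items → 4% → $2.37
Dress shirt $74.02: apparel, under $150.00 → 3.25% → $2.41
Scarf $25.06: apparel, under $150.00 → 3.25% → $0.81
Cardigan $107.57: apparel, under $150.00 → 3.25% → $3.50
Olive oil (1 L) $23.24: groceries → 0% → $0.00
Pasta (2 lb) $3.27: groceries → 0% → $0.00
Poetry collection $17.71: books → 3.25% → $0.58
Hoodie $64.92: apparel, under $150.00 → 3.25% → $2.11
Running shoes $159.72: apparel, $150.00 or more → 6.25% → $9.98
Total tax = $0.48 + $0.76 + $2.37 + $2.41 + $0.81 + $3.50 + $0.58 + $2.11 + $9.98 = $23.00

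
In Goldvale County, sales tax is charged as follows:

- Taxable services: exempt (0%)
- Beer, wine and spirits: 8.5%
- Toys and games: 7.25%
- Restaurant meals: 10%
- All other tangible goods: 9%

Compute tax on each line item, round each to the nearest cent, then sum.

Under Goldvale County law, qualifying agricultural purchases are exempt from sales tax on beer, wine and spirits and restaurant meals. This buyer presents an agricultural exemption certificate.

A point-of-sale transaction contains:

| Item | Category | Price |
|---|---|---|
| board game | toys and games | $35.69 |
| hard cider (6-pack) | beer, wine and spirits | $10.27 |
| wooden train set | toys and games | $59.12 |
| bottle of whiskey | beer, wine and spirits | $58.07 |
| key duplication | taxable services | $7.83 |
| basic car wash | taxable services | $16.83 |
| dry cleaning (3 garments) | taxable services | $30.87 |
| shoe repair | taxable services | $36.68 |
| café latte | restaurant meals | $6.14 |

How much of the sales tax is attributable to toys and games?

$6.88

Board game $35.69: toys and games → 7.25% → $2.59
Wooden train set $59.12: toys and games → 7.25% → $4.29
Tax on toys and games = $2.59 + $4.29 = $6.88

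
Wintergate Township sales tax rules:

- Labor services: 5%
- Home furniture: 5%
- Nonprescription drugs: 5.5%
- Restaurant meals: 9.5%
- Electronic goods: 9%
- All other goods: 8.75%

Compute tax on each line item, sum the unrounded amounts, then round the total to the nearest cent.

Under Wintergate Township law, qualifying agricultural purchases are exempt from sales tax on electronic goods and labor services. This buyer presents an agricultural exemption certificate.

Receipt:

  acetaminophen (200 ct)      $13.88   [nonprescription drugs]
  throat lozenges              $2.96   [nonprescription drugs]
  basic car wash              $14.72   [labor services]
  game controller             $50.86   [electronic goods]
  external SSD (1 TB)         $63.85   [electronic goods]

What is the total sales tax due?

$0.93

Acetaminophen (200 ct) $13.88: nonprescription drugs → 5.5% → $0.7634
Throat lozenges $2.96: nonprescription drugs → 5.5% → $0.1628
Basic car wash $14.72: labor services, buyer-exempt → 0% → $0.00
Game controller $50.86: electronic goods, buyer-exempt → 0% → $0.00
External SSD (1 TB) $63.85: electronic goods, buyer-exempt → 0% → $0.00
Unrounded tax sum = $0.9262 → $0.93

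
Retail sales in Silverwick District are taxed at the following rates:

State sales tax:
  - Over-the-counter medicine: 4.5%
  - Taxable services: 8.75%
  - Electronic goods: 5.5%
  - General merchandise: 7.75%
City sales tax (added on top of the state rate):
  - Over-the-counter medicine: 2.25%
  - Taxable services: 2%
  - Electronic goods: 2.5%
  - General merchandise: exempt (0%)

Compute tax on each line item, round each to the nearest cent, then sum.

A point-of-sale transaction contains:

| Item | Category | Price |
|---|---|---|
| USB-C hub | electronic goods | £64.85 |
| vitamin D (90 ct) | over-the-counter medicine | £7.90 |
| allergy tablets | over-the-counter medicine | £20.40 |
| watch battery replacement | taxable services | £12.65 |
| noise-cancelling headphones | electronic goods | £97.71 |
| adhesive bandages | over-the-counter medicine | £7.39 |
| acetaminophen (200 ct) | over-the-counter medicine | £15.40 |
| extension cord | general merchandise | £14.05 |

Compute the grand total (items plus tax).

USB-C hub £64.85: electronic goods → 5.5% + 2.5% city = 8% → £5.19
Vitamin D (90 ct) £7.90: over-the-counter medicine → 4.5% + 2.25% city = 6.75% → £0.53
Allergy tablets £20.40: over-the-counter medicine → 4.5% + 2.25% city = 6.75% → £1.38
Watch battery replacement £12.65: taxable services → 8.75% + 2% city = 10.75% → £1.36
Noise-cancelling headphones £97.71: electronic goods → 5.5% + 2.5% city = 8% → £7.82
Adhesive bandages £7.39: over-the-counter medicine → 4.5% + 2.25% city = 6.75% → £0.50
Acetaminophen (200 ct) £15.40: over-the-counter medicine → 4.5% + 2.25% city = 6.75% → £1.04
Extension cord £14.05: general merchandise → 7.75% + 0% city = 7.75% → £1.09
Subtotal = £240.35; tax = £18.91; total due = £259.26

£259.26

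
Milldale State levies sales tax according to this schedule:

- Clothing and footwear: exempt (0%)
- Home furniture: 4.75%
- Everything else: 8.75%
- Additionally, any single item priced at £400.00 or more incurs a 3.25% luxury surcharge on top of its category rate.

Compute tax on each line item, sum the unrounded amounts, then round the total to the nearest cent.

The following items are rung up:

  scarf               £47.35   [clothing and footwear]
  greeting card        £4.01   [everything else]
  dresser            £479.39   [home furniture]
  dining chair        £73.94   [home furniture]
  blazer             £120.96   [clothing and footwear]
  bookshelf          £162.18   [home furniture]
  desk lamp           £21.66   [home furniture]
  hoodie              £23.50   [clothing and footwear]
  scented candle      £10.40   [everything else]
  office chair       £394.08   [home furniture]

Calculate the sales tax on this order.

Scarf £47.35: clothing and footwear → 0% → £0.00
Greeting card £4.01: everything else → 8.75% → £0.350875
Dresser £479.39: home furniture → 4.75% + 3.25% surcharge = 8% → £38.3512
Dining chair £73.94: home furniture → 4.75% → £3.51215
Blazer £120.96: clothing and footwear → 0% → £0.00
Bookshelf £162.18: home furniture → 4.75% → £7.70355
Desk lamp £21.66: home furniture → 4.75% → £1.02885
Hoodie £23.50: clothing and footwear → 0% → £0.00
Scented candle £10.40: everything else → 8.75% → £0.91
Office chair £394.08: home furniture → 4.75% → £18.7188
Unrounded tax sum = £70.575425 → £70.58

£70.58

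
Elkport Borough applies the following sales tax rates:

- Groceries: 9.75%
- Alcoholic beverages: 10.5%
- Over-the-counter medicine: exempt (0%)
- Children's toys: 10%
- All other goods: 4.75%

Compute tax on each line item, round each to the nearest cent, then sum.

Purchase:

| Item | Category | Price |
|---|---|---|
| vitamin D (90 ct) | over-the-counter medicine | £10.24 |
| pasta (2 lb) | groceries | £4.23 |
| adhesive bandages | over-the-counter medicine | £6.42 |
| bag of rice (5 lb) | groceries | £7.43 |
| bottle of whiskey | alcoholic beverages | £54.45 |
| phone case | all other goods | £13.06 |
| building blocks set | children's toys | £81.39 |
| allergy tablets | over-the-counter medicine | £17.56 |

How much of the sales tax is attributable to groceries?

Pasta (2 lb) £4.23: groceries → 9.75% → £0.41
Bag of rice (5 lb) £7.43: groceries → 9.75% → £0.72
Tax on groceries = £0.41 + £0.72 = £1.13

£1.13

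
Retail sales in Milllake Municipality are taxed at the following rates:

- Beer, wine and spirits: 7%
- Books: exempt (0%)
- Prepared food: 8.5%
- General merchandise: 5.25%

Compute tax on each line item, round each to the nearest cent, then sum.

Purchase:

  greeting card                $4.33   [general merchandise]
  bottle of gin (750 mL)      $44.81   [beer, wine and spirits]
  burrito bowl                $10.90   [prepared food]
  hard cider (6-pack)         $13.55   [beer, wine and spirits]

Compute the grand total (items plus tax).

$78.84

Greeting card $4.33: general merchandise → 5.25% → $0.23
Bottle of gin (750 mL) $44.81: beer, wine and spirits → 7% → $3.14
Burrito bowl $10.90: prepared food → 8.5% → $0.93
Hard cider (6-pack) $13.55: beer, wine and spirits → 7% → $0.95
Subtotal = $73.59; tax = $5.25; total due = $78.84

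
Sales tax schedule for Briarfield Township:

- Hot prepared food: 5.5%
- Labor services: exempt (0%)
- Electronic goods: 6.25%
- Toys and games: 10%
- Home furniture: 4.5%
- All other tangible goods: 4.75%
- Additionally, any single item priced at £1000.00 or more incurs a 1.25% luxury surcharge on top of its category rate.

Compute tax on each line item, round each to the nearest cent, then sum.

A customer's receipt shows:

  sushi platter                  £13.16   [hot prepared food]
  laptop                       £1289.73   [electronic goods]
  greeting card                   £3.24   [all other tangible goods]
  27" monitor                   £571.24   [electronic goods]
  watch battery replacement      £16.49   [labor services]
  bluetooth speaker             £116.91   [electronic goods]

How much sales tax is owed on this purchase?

£140.61

Sushi platter £13.16: hot prepared food → 5.5% → £0.72
Laptop £1289.73: electronic goods → 6.25% + 1.25% surcharge = 7.5% → £96.73
Greeting card £3.24: all other tangible goods → 4.75% → £0.15
27" monitor £571.24: electronic goods → 6.25% → £35.70
Watch battery replacement £16.49: labor services → 0% → £0.00
Bluetooth speaker £116.91: electronic goods → 6.25% → £7.31
Total tax = £0.72 + £96.73 + £0.15 + £35.70 + £7.31 = £140.61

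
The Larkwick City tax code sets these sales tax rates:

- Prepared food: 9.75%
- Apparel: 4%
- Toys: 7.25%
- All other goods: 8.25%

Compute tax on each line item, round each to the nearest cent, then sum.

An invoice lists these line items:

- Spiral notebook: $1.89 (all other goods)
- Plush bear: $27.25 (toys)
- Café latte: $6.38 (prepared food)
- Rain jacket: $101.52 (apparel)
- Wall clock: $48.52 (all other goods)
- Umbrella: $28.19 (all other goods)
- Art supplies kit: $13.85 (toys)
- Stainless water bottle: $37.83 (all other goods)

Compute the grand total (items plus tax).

Spiral notebook $1.89: all other goods → 8.25% → $0.16
Plush bear $27.25: toys → 7.25% → $1.98
Café latte $6.38: prepared food → 9.75% → $0.62
Rain jacket $101.52: apparel → 4% → $4.06
Wall clock $48.52: all other goods → 8.25% → $4.00
Umbrella $28.19: all other goods → 8.25% → $2.33
Art supplies kit $13.85: toys → 7.25% → $1.00
Stainless water bottle $37.83: all other goods → 8.25% → $3.12
Subtotal = $265.43; tax = $17.27; total due = $282.70

$282.70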